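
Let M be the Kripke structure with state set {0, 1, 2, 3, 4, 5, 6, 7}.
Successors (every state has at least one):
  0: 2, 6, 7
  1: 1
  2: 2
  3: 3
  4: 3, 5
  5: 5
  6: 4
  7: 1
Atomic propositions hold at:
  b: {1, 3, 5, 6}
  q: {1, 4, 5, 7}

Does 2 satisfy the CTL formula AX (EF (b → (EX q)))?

Sat(EX q) = {s : some successor in {1, 4, 5, 7}} = {0, 1, 4, 5, 6, 7}
Sat(b → (EX q)) = {0, 1, 2, 4, 5, 6, 7}
EF (b → (EX q)): least fixpoint, start Z0 = {0, 1, 2, 4, 5, 6, 7}, add states with some successor in Z. Already a fixed point.
Sat(EF (b → (EX q))) = {0, 1, 2, 4, 5, 6, 7}
Sat(AX (EF (b → (EX q)))) = {s : every successor in {0, 1, 2, 4, 5, 6, 7}} = {0, 1, 2, 5, 6, 7}
2 ∈ Sat(AX (EF (b → (EX q)))) = {0, 1, 2, 5, 6, 7}, so the formula holds at 2.

Yes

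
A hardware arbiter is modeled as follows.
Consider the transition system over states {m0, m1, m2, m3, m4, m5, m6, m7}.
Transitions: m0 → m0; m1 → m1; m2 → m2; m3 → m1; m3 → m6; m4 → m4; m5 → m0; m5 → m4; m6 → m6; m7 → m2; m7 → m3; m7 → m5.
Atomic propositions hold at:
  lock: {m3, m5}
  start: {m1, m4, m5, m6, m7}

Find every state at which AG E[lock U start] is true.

E[lock U start]: least fixpoint, start Z0 = Sat(start) = {m1, m4, m5, m6, m7}, add states in Sat(lock) with some successor in Z. Z1 = {m1, m3, m4, m5, m6, m7}; fixed.
Sat(E[lock U start]) = {m1, m3, m4, m5, m6, m7}
AG E[lock U start]: greatest fixpoint, start Z0 = {m1, m3, m4, m5, m6, m7}, keep only states in Sat with every successor in Z. Z1 = {m1, m3, m4, m6}; fixed.
Sat(AG E[lock U start]) = {m1, m3, m4, m6}

{m1, m3, m4, m6}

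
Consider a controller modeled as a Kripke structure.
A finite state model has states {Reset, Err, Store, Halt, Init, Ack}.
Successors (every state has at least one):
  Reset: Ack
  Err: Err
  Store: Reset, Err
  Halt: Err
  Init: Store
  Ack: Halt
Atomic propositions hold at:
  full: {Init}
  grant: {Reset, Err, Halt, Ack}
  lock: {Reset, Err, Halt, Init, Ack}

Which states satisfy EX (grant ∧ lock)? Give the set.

{Reset, Err, Store, Halt, Ack}

Sat(grant ∧ lock) = {Reset, Err, Halt, Ack}
Sat(EX (grant ∧ lock)) = {s : some successor in {Reset, Err, Halt, Ack}} = {Reset, Err, Store, Halt, Ack}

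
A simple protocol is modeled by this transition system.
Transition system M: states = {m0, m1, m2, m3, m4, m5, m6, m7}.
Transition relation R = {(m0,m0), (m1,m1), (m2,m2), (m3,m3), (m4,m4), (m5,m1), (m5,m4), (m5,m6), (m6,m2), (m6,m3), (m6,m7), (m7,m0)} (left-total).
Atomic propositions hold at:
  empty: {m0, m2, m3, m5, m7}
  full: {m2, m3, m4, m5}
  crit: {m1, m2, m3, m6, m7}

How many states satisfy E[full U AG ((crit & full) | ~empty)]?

5

Sat(crit & full) = {m2, m3}
Sat(~empty) = {m1, m4, m6}
Sat((crit & full) | ~empty) = {m1, m2, m3, m4, m6}
AG ((crit & full) | ~empty): greatest fixpoint, start Z0 = {m1, m2, m3, m4, m6}, keep only states in Sat with every successor in Z. Z1 = {m1, m2, m3, m4}; fixed.
Sat(AG ((crit & full) | ~empty)) = {m1, m2, m3, m4}
E[full U AG ((crit & full) | ~empty)]: least fixpoint, start Z0 = Sat(AG ((crit & full) | ~empty)) = {m1, m2, m3, m4}, add states in Sat(full) with some successor in Z. Z1 = {m1, m2, m3, m4, m5}; fixed.
Sat(E[full U AG ((crit & full) | ~empty)]) = {m1, m2, m3, m4, m5}
|Sat(E[full U AG ((crit & full) | ~empty)])| = |{m1, m2, m3, m4, m5}| = 5.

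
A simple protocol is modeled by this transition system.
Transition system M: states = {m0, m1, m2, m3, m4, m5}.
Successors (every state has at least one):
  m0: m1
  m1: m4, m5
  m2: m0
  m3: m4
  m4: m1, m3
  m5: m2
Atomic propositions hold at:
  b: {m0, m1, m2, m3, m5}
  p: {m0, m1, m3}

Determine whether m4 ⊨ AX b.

Yes

Sat(AX b) = {s : every successor in {m0, m1, m2, m3, m5}} = {m0, m2, m4, m5}
m4 ∈ Sat(AX b) = {m0, m2, m4, m5}, so the formula holds at m4.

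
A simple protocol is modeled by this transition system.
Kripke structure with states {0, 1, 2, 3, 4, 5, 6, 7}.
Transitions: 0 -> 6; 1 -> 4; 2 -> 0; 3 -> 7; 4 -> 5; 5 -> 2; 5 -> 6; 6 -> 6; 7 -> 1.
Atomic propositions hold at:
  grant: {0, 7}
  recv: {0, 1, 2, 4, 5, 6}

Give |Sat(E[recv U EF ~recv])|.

2

Sat(~recv) = {3, 7}
EF ~recv: least fixpoint, start Z0 = {3, 7}, add states with some successor in Z. Already a fixed point.
Sat(EF ~recv) = {3, 7}
E[recv U EF ~recv]: least fixpoint, start Z0 = Sat(EF ~recv) = {3, 7}, add states in Sat(recv) with some successor in Z. Already a fixed point.
Sat(E[recv U EF ~recv]) = {3, 7}
|Sat(E[recv U EF ~recv])| = |{3, 7}| = 2.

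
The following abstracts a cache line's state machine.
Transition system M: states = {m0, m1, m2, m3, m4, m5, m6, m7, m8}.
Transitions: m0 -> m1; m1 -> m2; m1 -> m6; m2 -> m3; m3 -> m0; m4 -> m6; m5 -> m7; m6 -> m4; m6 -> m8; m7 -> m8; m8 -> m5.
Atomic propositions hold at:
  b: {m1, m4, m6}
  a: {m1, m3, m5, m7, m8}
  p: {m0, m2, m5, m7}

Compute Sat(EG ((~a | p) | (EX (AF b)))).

{m0, m1, m2, m3, m4, m6}

Sat(~a) = {m0, m2, m4, m6}
Sat(~a | p) = {m0, m2, m4, m5, m6, m7}
AF b: least fixpoint, start Z0 = {m1, m4, m6}, add states with every successor in Z. Z1 = {m0, m1, m4, m6}; Z2 = {m0, m1, m3, m4, m6}; Z3 = {m0, m1, m2, m3, m4, m6}; fixed.
Sat(AF b) = {m0, m1, m2, m3, m4, m6}
Sat(EX (AF b)) = {s : some successor in {m0, m1, m2, m3, m4, m6}} = {m0, m1, m2, m3, m4, m6}
Sat((~a | p) | (EX (AF b))) = {m0, m1, m2, m3, m4, m5, m6, m7}
EG ((~a | p) | (EX (AF b))): greatest fixpoint, start Z0 = {m0, m1, m2, m3, m4, m5, m6, m7}, keep only states in Sat with some successor in Z. Z1 = {m0, m1, m2, m3, m4, m5, m6}; Z2 = {m0, m1, m2, m3, m4, m6}; fixed.
Sat(EG ((~a | p) | (EX (AF b)))) = {m0, m1, m2, m3, m4, m6}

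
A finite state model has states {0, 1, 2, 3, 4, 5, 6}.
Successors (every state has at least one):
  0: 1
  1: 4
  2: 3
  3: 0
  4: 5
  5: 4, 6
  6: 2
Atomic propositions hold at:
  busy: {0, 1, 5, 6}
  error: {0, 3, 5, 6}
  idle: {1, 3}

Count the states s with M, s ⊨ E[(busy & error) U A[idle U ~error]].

Sat(busy & error) = {0, 5, 6}
Sat(~error) = {1, 2, 4}
A[idle U ~error]: least fixpoint, start Z0 = Sat(~error) = {1, 2, 4}, add states in Sat(idle) with every successor in Z. Already a fixed point.
Sat(A[idle U ~error]) = {1, 2, 4}
E[(busy & error) U A[idle U ~error]]: least fixpoint, start Z0 = Sat(A[idle U ~error]) = {1, 2, 4}, add states in Sat(busy & error) with some successor in Z. Z1 = {0, 1, 2, 4, 5, 6}; fixed.
Sat(E[(busy & error) U A[idle U ~error]]) = {0, 1, 2, 4, 5, 6}
|Sat(E[(busy & error) U A[idle U ~error]])| = |{0, 1, 2, 4, 5, 6}| = 6.

6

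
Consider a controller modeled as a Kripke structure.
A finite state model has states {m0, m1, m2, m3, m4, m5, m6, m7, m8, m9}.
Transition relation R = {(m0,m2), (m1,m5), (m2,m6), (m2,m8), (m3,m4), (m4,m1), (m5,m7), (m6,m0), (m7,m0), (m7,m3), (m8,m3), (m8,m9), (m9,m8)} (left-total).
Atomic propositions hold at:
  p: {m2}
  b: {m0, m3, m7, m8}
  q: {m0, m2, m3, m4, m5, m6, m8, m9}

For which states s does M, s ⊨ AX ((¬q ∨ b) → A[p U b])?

{m0, m1, m2, m3, m5, m6, m7, m8, m9}

Sat(¬q) = {m1, m7}
Sat(¬q ∨ b) = {m0, m1, m3, m7, m8}
A[p U b]: least fixpoint, start Z0 = Sat(b) = {m0, m3, m7, m8}, add states in Sat(p) with every successor in Z. Already a fixed point.
Sat(A[p U b]) = {m0, m3, m7, m8}
Sat((¬q ∨ b) → A[p U b]) = {m0, m2, m3, m4, m5, m6, m7, m8, m9}
Sat(AX ((¬q ∨ b) → A[p U b])) = {s : every successor in {m0, m2, m3, m4, m5, m6, m7, m8, m9}} = {m0, m1, m2, m3, m5, m6, m7, m8, m9}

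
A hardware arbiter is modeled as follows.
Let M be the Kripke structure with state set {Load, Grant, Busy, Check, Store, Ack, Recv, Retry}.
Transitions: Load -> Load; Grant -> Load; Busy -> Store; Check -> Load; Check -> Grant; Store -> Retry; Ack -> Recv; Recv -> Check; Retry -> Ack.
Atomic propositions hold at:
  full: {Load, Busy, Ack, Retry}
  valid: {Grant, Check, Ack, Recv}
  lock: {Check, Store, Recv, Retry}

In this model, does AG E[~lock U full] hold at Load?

Yes

Sat(~lock) = {Load, Grant, Busy, Ack}
E[~lock U full]: least fixpoint, start Z0 = Sat(full) = {Load, Busy, Ack, Retry}, add states in Sat(~lock) with some successor in Z. Z1 = {Load, Grant, Busy, Ack, Retry}; fixed.
Sat(E[~lock U full]) = {Load, Grant, Busy, Ack, Retry}
AG E[~lock U full]: greatest fixpoint, start Z0 = {Load, Grant, Busy, Ack, Retry}, keep only states in Sat with every successor in Z. Z1 = {Load, Grant, Retry}; Z2 = {Load, Grant}; fixed.
Sat(AG E[~lock U full]) = {Load, Grant}
Load ∈ Sat(AG E[~lock U full]) = {Load, Grant}, so the formula holds at Load.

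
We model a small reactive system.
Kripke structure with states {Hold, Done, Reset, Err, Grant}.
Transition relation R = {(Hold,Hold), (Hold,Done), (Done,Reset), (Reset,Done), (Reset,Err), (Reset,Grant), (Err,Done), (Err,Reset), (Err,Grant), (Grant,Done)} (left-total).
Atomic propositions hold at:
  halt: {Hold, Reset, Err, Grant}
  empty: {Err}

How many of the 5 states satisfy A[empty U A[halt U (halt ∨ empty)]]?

Sat(halt ∨ empty) = {Hold, Reset, Err, Grant}
A[halt U (halt ∨ empty)]: least fixpoint, start Z0 = Sat((halt ∨ empty)) = {Hold, Reset, Err, Grant}, add states in Sat(halt) with every successor in Z. Already a fixed point.
Sat(A[halt U (halt ∨ empty)]) = {Hold, Reset, Err, Grant}
A[empty U A[halt U (halt ∨ empty)]]: least fixpoint, start Z0 = Sat(A[halt U (halt ∨ empty)]) = {Hold, Reset, Err, Grant}, add states in Sat(empty) with every successor in Z. Already a fixed point.
Sat(A[empty U A[halt U (halt ∨ empty)]]) = {Hold, Reset, Err, Grant}
|Sat(A[empty U A[halt U (halt ∨ empty)]])| = |{Hold, Reset, Err, Grant}| = 4.

4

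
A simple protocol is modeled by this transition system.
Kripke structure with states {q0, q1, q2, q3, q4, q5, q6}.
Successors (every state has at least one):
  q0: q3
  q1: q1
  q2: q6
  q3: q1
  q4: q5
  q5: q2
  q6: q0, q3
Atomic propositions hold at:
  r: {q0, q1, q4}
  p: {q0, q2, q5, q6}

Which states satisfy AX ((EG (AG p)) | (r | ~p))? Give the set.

{q0, q1, q3, q6}

AG p: greatest fixpoint, start Z0 = {q0, q2, q5, q6}, keep only states in Sat with every successor in Z. Z1 = {q2, q5}; Z2 = {q5}; Z3 = ∅; fixed.
Sat(AG p) = ∅
EG (AG p): greatest fixpoint, start Z0 = ∅, keep only states in Sat with some successor in Z. Already a fixed point.
Sat(EG (AG p)) = ∅
Sat(~p) = {q1, q3, q4}
Sat(r | ~p) = {q0, q1, q3, q4}
Sat((EG (AG p)) | (r | ~p)) = {q0, q1, q3, q4}
Sat(AX ((EG (AG p)) | (r | ~p))) = {s : every successor in {q0, q1, q3, q4}} = {q0, q1, q3, q6}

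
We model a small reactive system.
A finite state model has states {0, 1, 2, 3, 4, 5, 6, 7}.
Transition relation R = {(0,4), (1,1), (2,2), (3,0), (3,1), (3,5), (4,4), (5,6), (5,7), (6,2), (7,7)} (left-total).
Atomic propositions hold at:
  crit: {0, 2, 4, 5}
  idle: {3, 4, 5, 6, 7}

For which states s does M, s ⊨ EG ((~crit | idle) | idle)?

{1, 3, 4, 5, 7}

Sat(~crit) = {1, 3, 6, 7}
Sat(~crit | idle) = {1, 3, 4, 5, 6, 7}
Sat((~crit | idle) | idle) = {1, 3, 4, 5, 6, 7}
EG ((~crit | idle) | idle): greatest fixpoint, start Z0 = {1, 3, 4, 5, 6, 7}, keep only states in Sat with some successor in Z. Z1 = {1, 3, 4, 5, 7}; fixed.
Sat(EG ((~crit | idle) | idle)) = {1, 3, 4, 5, 7}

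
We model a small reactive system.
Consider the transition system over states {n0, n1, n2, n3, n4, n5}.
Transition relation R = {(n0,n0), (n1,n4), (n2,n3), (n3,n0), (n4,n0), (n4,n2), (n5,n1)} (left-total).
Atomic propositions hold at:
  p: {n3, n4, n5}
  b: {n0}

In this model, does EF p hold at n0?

No

EF p: least fixpoint, start Z0 = {n3, n4, n5}, add states with some successor in Z. Z1 = {n1, n2, n3, n4, n5}; fixed.
Sat(EF p) = {n1, n2, n3, n4, n5}
n0 ∉ Sat(EF p) = {n1, n2, n3, n4, n5}, so the formula does not hold at n0.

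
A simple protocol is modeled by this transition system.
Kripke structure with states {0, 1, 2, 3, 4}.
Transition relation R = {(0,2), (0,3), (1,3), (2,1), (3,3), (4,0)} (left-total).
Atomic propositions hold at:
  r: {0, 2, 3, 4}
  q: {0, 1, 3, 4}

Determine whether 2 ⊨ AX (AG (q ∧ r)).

Sat(q ∧ r) = {0, 3, 4}
AG (q ∧ r): greatest fixpoint, start Z0 = {0, 3, 4}, keep only states in Sat with every successor in Z. Z1 = {3, 4}; Z2 = {3}; fixed.
Sat(AG (q ∧ r)) = {3}
Sat(AX (AG (q ∧ r))) = {s : every successor in {3}} = {1, 3}
2 ∉ Sat(AX (AG (q ∧ r))) = {1, 3}, so the formula does not hold at 2.

No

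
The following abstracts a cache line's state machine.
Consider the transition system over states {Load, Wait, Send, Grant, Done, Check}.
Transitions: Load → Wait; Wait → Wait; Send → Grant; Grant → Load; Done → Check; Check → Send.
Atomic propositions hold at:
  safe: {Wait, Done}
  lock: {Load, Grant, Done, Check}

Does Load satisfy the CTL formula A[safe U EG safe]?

No

EG safe: greatest fixpoint, start Z0 = {Wait, Done}, keep only states in Sat with some successor in Z. Z1 = {Wait}; fixed.
Sat(EG safe) = {Wait}
A[safe U EG safe]: least fixpoint, start Z0 = Sat(EG safe) = {Wait}, add states in Sat(safe) with every successor in Z. Already a fixed point.
Sat(A[safe U EG safe]) = {Wait}
Load ∉ Sat(A[safe U EG safe]) = {Wait}, so the formula does not hold at Load.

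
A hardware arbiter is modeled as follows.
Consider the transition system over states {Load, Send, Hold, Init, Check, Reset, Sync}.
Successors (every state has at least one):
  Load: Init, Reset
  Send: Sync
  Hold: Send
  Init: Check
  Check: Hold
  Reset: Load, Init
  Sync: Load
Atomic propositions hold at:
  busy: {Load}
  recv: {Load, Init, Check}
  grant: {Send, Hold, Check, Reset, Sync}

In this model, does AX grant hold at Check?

Sat(AX grant) = {s : every successor in {Send, Hold, Check, Reset, Sync}} = {Send, Hold, Init, Check}
Check ∈ Sat(AX grant) = {Send, Hold, Init, Check}, so the formula holds at Check.

Yes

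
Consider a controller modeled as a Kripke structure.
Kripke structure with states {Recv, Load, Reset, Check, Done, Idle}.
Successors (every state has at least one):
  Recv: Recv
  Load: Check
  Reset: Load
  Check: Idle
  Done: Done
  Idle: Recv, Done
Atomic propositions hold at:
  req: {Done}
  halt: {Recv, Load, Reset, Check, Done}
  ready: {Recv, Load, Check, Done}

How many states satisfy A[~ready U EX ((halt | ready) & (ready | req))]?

Sat(~ready) = {Reset, Idle}
Sat(halt | ready) = {Recv, Load, Reset, Check, Done}
Sat(ready | req) = {Recv, Load, Check, Done}
Sat((halt | ready) & (ready | req)) = {Recv, Load, Check, Done}
Sat(EX ((halt | ready) & (ready | req))) = {s : some successor in {Recv, Load, Check, Done}} = {Recv, Load, Reset, Done, Idle}
A[~ready U EX ((halt | ready) & (ready | req))]: least fixpoint, start Z0 = Sat(EX ((halt | ready) & (ready | req))) = {Recv, Load, Reset, Done, Idle}, add states in Sat(~ready) with every successor in Z. Already a fixed point.
Sat(A[~ready U EX ((halt | ready) & (ready | req))]) = {Recv, Load, Reset, Done, Idle}
|Sat(A[~ready U EX ((halt | ready) & (ready | req))])| = |{Recv, Load, Reset, Done, Idle}| = 5.

5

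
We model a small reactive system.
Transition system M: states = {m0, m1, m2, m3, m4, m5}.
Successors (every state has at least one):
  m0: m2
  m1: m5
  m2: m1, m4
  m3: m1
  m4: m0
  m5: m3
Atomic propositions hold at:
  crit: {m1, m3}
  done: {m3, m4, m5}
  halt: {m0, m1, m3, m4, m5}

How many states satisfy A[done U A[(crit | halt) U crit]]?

3

Sat(crit | halt) = {m0, m1, m3, m4, m5}
A[(crit | halt) U crit]: least fixpoint, start Z0 = Sat(crit) = {m1, m3}, add states in Sat(crit | halt) with every successor in Z. Z1 = {m1, m3, m5}; fixed.
Sat(A[(crit | halt) U crit]) = {m1, m3, m5}
A[done U A[(crit | halt) U crit]]: least fixpoint, start Z0 = Sat(A[(crit | halt) U crit]) = {m1, m3, m5}, add states in Sat(done) with every successor in Z. Already a fixed point.
Sat(A[done U A[(crit | halt) U crit]]) = {m1, m3, m5}
|Sat(A[done U A[(crit | halt) U crit]])| = |{m1, m3, m5}| = 3.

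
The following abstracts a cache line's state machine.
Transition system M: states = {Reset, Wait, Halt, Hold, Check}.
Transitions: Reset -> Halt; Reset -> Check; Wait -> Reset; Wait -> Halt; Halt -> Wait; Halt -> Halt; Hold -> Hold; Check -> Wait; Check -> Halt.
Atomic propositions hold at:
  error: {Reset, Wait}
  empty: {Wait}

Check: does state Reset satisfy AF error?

AF error: least fixpoint, start Z0 = {Reset, Wait}, add states with every successor in Z. Already a fixed point.
Sat(AF error) = {Reset, Wait}
Reset ∈ Sat(AF error) = {Reset, Wait}, so the formula holds at Reset.

Yes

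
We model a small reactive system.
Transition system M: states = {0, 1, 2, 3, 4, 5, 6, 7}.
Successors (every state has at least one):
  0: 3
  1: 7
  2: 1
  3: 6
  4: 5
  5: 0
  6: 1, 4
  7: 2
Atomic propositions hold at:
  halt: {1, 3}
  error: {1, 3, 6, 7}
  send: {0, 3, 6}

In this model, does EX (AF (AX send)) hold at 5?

Sat(AX send) = {s : every successor in {0, 3, 6}} = {0, 3, 5}
AF (AX send): least fixpoint, start Z0 = {0, 3, 5}, add states with every successor in Z. Z1 = {0, 3, 4, 5}; fixed.
Sat(AF (AX send)) = {0, 3, 4, 5}
Sat(EX (AF (AX send))) = {s : some successor in {0, 3, 4, 5}} = {0, 4, 5, 6}
5 ∈ Sat(EX (AF (AX send))) = {0, 4, 5, 6}, so the formula holds at 5.

Yes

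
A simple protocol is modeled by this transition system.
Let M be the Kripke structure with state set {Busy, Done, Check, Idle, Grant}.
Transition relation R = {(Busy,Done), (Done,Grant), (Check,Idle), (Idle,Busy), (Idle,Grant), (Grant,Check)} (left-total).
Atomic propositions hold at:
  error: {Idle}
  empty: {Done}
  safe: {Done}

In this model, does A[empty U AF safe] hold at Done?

AF safe: least fixpoint, start Z0 = {Done}, add states with every successor in Z. Z1 = {Busy, Done}; fixed.
Sat(AF safe) = {Busy, Done}
A[empty U AF safe]: least fixpoint, start Z0 = Sat(AF safe) = {Busy, Done}, add states in Sat(empty) with every successor in Z. Already a fixed point.
Sat(A[empty U AF safe]) = {Busy, Done}
Done ∈ Sat(A[empty U AF safe]) = {Busy, Done}, so the formula holds at Done.

Yes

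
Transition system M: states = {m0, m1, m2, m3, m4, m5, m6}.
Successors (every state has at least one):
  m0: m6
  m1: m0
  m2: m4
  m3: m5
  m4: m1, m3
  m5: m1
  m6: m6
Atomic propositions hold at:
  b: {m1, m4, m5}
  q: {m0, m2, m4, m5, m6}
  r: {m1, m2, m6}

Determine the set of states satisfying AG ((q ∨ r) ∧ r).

Sat(q ∨ r) = {m0, m1, m2, m4, m5, m6}
Sat((q ∨ r) ∧ r) = {m1, m2, m6}
AG ((q ∨ r) ∧ r): greatest fixpoint, start Z0 = {m1, m2, m6}, keep only states in Sat with every successor in Z. Z1 = {m6}; fixed.
Sat(AG ((q ∨ r) ∧ r)) = {m6}

{m6}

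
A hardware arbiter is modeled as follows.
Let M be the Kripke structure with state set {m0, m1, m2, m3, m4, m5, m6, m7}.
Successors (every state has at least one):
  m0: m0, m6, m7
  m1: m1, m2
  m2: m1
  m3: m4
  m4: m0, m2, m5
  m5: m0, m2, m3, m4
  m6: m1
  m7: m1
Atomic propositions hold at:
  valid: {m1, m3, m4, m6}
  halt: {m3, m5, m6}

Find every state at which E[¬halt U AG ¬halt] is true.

Sat(¬halt) = {m0, m1, m2, m4, m7}
AG ¬halt: greatest fixpoint, start Z0 = {m0, m1, m2, m4, m7}, keep only states in Sat with every successor in Z. Z1 = {m1, m2, m7}; fixed.
Sat(AG ¬halt) = {m1, m2, m7}
E[¬halt U AG ¬halt]: least fixpoint, start Z0 = Sat(AG ¬halt) = {m1, m2, m7}, add states in Sat(¬halt) with some successor in Z. Z1 = {m0, m1, m2, m4, m7}; fixed.
Sat(E[¬halt U AG ¬halt]) = {m0, m1, m2, m4, m7}

{m0, m1, m2, m4, m7}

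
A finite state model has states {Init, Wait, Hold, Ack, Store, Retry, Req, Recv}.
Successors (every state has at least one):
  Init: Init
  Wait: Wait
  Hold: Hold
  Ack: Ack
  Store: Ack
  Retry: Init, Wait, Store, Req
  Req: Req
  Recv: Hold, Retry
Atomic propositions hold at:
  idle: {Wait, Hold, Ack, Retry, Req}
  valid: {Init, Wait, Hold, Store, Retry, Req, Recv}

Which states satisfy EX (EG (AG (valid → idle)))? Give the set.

{Wait, Hold, Ack, Store, Retry, Req, Recv}

Sat(valid → idle) = {Wait, Hold, Ack, Retry, Req}
AG (valid → idle): greatest fixpoint, start Z0 = {Wait, Hold, Ack, Retry, Req}, keep only states in Sat with every successor in Z. Z1 = {Wait, Hold, Ack, Req}; fixed.
Sat(AG (valid → idle)) = {Wait, Hold, Ack, Req}
EG (AG (valid → idle)): greatest fixpoint, start Z0 = {Wait, Hold, Ack, Req}, keep only states in Sat with some successor in Z. Already a fixed point.
Sat(EG (AG (valid → idle))) = {Wait, Hold, Ack, Req}
Sat(EX (EG (AG (valid → idle)))) = {s : some successor in {Wait, Hold, Ack, Req}} = {Wait, Hold, Ack, Store, Retry, Req, Recv}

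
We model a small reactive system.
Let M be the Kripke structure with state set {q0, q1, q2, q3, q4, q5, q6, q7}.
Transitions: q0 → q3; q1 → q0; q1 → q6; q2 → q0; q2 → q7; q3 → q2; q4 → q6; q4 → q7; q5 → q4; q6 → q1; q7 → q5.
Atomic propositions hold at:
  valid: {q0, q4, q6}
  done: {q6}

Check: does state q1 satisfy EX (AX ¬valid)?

Yes

Sat(¬valid) = {q1, q2, q3, q5, q7}
Sat(AX ¬valid) = {s : every successor in {q1, q2, q3, q5, q7}} = {q0, q3, q6, q7}
Sat(EX (AX ¬valid)) = {s : some successor in {q0, q3, q6, q7}} = {q0, q1, q2, q4}
q1 ∈ Sat(EX (AX ¬valid)) = {q0, q1, q2, q4}, so the formula holds at q1.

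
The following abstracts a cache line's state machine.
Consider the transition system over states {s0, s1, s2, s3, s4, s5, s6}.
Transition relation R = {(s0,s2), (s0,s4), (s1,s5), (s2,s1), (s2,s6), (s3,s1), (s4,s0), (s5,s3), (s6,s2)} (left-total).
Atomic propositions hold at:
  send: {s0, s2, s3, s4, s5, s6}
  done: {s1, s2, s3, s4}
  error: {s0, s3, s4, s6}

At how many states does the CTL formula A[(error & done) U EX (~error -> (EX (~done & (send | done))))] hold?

6

Sat(error & done) = {s3, s4}
Sat(~error) = {s1, s2, s5}
Sat(~done) = {s0, s5, s6}
Sat(send | done) = {s0, s1, s2, s3, s4, s5, s6}
Sat(~done & (send | done)) = {s0, s5, s6}
Sat(EX (~done & (send | done))) = {s : some successor in {s0, s5, s6}} = {s1, s2, s4}
Sat(~error -> (EX (~done & (send | done)))) = {s0, s1, s2, s3, s4, s6}
Sat(EX (~error -> (EX (~done & (send | done))))) = {s : some successor in {s0, s1, s2, s3, s4, s6}} = {s0, s2, s3, s4, s5, s6}
A[(error & done) U EX (~error -> (EX (~done & (send | done))))]: least fixpoint, start Z0 = Sat(EX (~error -> (EX (~done & (send | done))))) = {s0, s2, s3, s4, s5, s6}, add states in Sat(error & done) with every successor in Z. Already a fixed point.
Sat(A[(error & done) U EX (~error -> (EX (~done & (send | done))))]) = {s0, s2, s3, s4, s5, s6}
|Sat(A[(error & done) U EX (~error -> (EX (~done & (send | done))))])| = |{s0, s2, s3, s4, s5, s6}| = 6.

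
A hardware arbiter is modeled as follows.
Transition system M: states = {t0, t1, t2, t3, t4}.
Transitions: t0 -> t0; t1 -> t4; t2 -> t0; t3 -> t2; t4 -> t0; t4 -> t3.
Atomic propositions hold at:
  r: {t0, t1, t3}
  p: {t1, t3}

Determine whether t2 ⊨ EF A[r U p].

No

A[r U p]: least fixpoint, start Z0 = Sat(p) = {t1, t3}, add states in Sat(r) with every successor in Z. Already a fixed point.
Sat(A[r U p]) = {t1, t3}
EF A[r U p]: least fixpoint, start Z0 = {t1, t3}, add states with some successor in Z. Z1 = {t1, t3, t4}; fixed.
Sat(EF A[r U p]) = {t1, t3, t4}
t2 ∉ Sat(EF A[r U p]) = {t1, t3, t4}, so the formula does not hold at t2.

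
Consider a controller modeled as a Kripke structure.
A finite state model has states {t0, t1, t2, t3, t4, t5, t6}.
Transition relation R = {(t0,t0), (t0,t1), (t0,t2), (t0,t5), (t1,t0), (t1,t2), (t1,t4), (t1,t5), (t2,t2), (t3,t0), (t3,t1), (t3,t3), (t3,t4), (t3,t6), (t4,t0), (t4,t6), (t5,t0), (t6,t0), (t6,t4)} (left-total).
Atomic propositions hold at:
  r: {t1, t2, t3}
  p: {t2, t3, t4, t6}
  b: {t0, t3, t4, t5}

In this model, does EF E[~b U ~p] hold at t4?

Yes

Sat(~b) = {t1, t2, t6}
Sat(~p) = {t0, t1, t5}
E[~b U ~p]: least fixpoint, start Z0 = Sat(~p) = {t0, t1, t5}, add states in Sat(~b) with some successor in Z. Z1 = {t0, t1, t5, t6}; fixed.
Sat(E[~b U ~p]) = {t0, t1, t5, t6}
EF E[~b U ~p]: least fixpoint, start Z0 = {t0, t1, t5, t6}, add states with some successor in Z. Z1 = {t0, t1, t3, t4, t5, t6}; fixed.
Sat(EF E[~b U ~p]) = {t0, t1, t3, t4, t5, t6}
t4 ∈ Sat(EF E[~b U ~p]) = {t0, t1, t3, t4, t5, t6}, so the formula holds at t4.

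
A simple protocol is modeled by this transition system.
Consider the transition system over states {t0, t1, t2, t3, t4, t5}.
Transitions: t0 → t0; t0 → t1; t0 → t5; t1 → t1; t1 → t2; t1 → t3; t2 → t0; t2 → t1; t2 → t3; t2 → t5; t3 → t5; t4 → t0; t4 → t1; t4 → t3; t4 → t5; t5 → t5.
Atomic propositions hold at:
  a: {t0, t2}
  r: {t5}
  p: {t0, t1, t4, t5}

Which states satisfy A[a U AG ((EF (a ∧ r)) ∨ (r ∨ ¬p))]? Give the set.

{t3, t5}

Sat(a ∧ r) = ∅
EF (a ∧ r): least fixpoint, start Z0 = ∅, add states with some successor in Z. Already a fixed point.
Sat(EF (a ∧ r)) = ∅
Sat(¬p) = {t2, t3}
Sat(r ∨ ¬p) = {t2, t3, t5}
Sat((EF (a ∧ r)) ∨ (r ∨ ¬p)) = {t2, t3, t5}
AG ((EF (a ∧ r)) ∨ (r ∨ ¬p)): greatest fixpoint, start Z0 = {t2, t3, t5}, keep only states in Sat with every successor in Z. Z1 = {t3, t5}; fixed.
Sat(AG ((EF (a ∧ r)) ∨ (r ∨ ¬p))) = {t3, t5}
A[a U AG ((EF (a ∧ r)) ∨ (r ∨ ¬p))]: least fixpoint, start Z0 = Sat(AG ((EF (a ∧ r)) ∨ (r ∨ ¬p))) = {t3, t5}, add states in Sat(a) with every successor in Z. Already a fixed point.
Sat(A[a U AG ((EF (a ∧ r)) ∨ (r ∨ ¬p))]) = {t3, t5}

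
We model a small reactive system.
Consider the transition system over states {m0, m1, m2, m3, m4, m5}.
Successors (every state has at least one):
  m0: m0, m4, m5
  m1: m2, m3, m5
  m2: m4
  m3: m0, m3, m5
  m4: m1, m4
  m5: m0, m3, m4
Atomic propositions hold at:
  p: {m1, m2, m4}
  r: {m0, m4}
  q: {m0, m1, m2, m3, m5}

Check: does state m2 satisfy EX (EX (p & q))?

Yes

Sat(p & q) = {m1, m2}
Sat(EX (p & q)) = {s : some successor in {m1, m2}} = {m1, m4}
Sat(EX (EX (p & q))) = {s : some successor in {m1, m4}} = {m0, m2, m4, m5}
m2 ∈ Sat(EX (EX (p & q))) = {m0, m2, m4, m5}, so the formula holds at m2.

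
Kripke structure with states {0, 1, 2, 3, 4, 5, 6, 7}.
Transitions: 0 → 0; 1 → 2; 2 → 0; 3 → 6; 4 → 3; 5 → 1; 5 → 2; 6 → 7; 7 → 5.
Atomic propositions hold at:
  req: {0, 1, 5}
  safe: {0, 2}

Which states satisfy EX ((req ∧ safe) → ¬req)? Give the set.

{1, 3, 4, 5, 6, 7}

Sat(req ∧ safe) = {0}
Sat(¬req) = {2, 3, 4, 6, 7}
Sat((req ∧ safe) → ¬req) = {1, 2, 3, 4, 5, 6, 7}
Sat(EX ((req ∧ safe) → ¬req)) = {s : some successor in {1, 2, 3, 4, 5, 6, 7}} = {1, 3, 4, 5, 6, 7}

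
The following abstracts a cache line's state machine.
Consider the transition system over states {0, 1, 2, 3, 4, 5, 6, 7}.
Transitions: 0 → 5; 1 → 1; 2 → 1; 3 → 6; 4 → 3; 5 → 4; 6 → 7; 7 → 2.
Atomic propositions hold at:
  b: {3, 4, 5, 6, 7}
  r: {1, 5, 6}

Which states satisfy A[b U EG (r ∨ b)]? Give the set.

{1}

Sat(r ∨ b) = {1, 3, 4, 5, 6, 7}
EG (r ∨ b): greatest fixpoint, start Z0 = {1, 3, 4, 5, 6, 7}, keep only states in Sat with some successor in Z. Z1 = {1, 3, 4, 5, 6}; Z2 = {1, 3, 4, 5}; Z3 = {1, 4, 5}; Z4 = {1, 5}; Z5 = {1}; fixed.
Sat(EG (r ∨ b)) = {1}
A[b U EG (r ∨ b)]: least fixpoint, start Z0 = Sat(EG (r ∨ b)) = {1}, add states in Sat(b) with every successor in Z. Already a fixed point.
Sat(A[b U EG (r ∨ b)]) = {1}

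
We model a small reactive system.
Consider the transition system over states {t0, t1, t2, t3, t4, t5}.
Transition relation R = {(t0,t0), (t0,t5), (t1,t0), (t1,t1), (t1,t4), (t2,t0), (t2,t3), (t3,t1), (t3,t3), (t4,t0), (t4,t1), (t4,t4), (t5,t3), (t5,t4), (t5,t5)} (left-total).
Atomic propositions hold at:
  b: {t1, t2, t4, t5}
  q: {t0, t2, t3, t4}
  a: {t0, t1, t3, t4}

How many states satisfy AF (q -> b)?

4

Sat(q -> b) = {t1, t2, t4, t5}
AF (q -> b): least fixpoint, start Z0 = {t1, t2, t4, t5}, add states with every successor in Z. Already a fixed point.
Sat(AF (q -> b)) = {t1, t2, t4, t5}
|Sat(AF (q -> b))| = |{t1, t2, t4, t5}| = 4.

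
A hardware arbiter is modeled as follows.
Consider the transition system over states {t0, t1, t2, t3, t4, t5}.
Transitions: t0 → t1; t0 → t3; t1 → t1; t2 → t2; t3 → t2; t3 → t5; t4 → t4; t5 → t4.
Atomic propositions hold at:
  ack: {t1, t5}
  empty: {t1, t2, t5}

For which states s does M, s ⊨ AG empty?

AG empty: greatest fixpoint, start Z0 = {t1, t2, t5}, keep only states in Sat with every successor in Z. Z1 = {t1, t2}; fixed.
Sat(AG empty) = {t1, t2}

{t1, t2}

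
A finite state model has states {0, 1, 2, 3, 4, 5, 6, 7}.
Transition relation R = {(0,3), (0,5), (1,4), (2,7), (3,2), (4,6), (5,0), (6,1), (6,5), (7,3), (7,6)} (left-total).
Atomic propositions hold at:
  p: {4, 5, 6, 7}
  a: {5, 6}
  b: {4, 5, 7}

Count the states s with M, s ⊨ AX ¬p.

Sat(¬p) = {0, 1, 2, 3}
Sat(AX ¬p) = {s : every successor in {0, 1, 2, 3}} = {3, 5}
|Sat(AX ¬p)| = |{3, 5}| = 2.

2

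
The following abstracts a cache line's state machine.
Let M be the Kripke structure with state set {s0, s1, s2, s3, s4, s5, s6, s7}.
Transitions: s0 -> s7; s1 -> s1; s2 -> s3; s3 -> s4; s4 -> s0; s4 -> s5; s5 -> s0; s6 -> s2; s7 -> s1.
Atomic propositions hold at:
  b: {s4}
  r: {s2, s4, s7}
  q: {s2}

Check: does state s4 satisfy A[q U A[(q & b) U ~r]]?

No

Sat(q & b) = ∅
Sat(~r) = {s0, s1, s3, s5, s6}
A[(q & b) U ~r]: least fixpoint, start Z0 = Sat(~r) = {s0, s1, s3, s5, s6}, add states in Sat(q & b) with every successor in Z. Already a fixed point.
Sat(A[(q & b) U ~r]) = {s0, s1, s3, s5, s6}
A[q U A[(q & b) U ~r]]: least fixpoint, start Z0 = Sat(A[(q & b) U ~r]) = {s0, s1, s3, s5, s6}, add states in Sat(q) with every successor in Z. Z1 = {s0, s1, s2, s3, s5, s6}; fixed.
Sat(A[q U A[(q & b) U ~r]]) = {s0, s1, s2, s3, s5, s6}
s4 ∉ Sat(A[q U A[(q & b) U ~r]]) = {s0, s1, s2, s3, s5, s6}, so the formula does not hold at s4.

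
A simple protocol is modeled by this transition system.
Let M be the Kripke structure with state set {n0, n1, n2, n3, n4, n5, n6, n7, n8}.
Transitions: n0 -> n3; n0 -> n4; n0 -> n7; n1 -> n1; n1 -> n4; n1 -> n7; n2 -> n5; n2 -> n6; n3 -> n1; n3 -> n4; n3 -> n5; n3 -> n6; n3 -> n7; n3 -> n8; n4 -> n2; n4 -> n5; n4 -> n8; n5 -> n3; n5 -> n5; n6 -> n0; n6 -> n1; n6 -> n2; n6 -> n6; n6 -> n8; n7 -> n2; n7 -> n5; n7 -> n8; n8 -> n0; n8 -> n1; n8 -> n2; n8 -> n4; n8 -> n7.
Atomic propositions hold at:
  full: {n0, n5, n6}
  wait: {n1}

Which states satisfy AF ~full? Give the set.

{n0, n1, n2, n3, n4, n7, n8}

Sat(~full) = {n1, n2, n3, n4, n7, n8}
AF ~full: least fixpoint, start Z0 = {n1, n2, n3, n4, n7, n8}, add states with every successor in Z. Z1 = {n0, n1, n2, n3, n4, n7, n8}; fixed.
Sat(AF ~full) = {n0, n1, n2, n3, n4, n7, n8}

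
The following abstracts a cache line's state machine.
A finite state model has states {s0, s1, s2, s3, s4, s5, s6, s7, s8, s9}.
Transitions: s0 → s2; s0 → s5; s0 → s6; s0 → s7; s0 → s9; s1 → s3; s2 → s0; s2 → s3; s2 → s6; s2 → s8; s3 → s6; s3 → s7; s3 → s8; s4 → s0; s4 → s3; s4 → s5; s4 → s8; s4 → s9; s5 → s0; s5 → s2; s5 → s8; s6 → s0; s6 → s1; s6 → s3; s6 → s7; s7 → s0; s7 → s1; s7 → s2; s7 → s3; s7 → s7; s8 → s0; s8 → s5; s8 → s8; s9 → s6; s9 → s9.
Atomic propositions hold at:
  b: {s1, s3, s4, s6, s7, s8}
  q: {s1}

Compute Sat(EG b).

EG b: greatest fixpoint, start Z0 = {s1, s3, s4, s6, s7, s8}, keep only states in Sat with some successor in Z. Already a fixed point.
Sat(EG b) = {s1, s3, s4, s6, s7, s8}

{s1, s3, s4, s6, s7, s8}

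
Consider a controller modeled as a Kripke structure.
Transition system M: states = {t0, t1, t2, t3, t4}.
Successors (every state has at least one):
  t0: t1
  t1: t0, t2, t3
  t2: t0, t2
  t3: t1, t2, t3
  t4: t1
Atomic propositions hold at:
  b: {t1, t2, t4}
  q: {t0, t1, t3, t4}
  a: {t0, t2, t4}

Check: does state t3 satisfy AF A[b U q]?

Yes

A[b U q]: least fixpoint, start Z0 = Sat(q) = {t0, t1, t3, t4}, add states in Sat(b) with every successor in Z. Already a fixed point.
Sat(A[b U q]) = {t0, t1, t3, t4}
AF A[b U q]: least fixpoint, start Z0 = {t0, t1, t3, t4}, add states with every successor in Z. Already a fixed point.
Sat(AF A[b U q]) = {t0, t1, t3, t4}
t3 ∈ Sat(AF A[b U q]) = {t0, t1, t3, t4}, so the formula holds at t3.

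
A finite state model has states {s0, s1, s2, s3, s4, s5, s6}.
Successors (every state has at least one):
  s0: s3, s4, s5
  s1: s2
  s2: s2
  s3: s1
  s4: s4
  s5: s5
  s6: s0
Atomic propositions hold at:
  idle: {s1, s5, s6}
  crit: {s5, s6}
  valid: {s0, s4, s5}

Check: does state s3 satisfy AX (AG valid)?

AG valid: greatest fixpoint, start Z0 = {s0, s4, s5}, keep only states in Sat with every successor in Z. Z1 = {s4, s5}; fixed.
Sat(AG valid) = {s4, s5}
Sat(AX (AG valid)) = {s : every successor in {s4, s5}} = {s4, s5}
s3 ∉ Sat(AX (AG valid)) = {s4, s5}, so the formula does not hold at s3.

No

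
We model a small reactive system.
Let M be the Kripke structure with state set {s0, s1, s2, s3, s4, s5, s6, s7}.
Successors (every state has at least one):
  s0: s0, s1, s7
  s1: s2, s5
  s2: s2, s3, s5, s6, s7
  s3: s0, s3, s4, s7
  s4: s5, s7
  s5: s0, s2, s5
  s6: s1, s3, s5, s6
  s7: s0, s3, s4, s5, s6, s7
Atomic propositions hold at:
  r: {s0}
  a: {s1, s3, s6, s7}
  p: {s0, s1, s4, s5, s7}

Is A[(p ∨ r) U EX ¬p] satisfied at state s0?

Sat(p ∨ r) = {s0, s1, s4, s5, s7}
Sat(¬p) = {s2, s3, s6}
Sat(EX ¬p) = {s : some successor in {s2, s3, s6}} = {s1, s2, s3, s5, s6, s7}
A[(p ∨ r) U EX ¬p]: least fixpoint, start Z0 = Sat(EX ¬p) = {s1, s2, s3, s5, s6, s7}, add states in Sat(p ∨ r) with every successor in Z. Z1 = {s1, s2, s3, s4, s5, s6, s7}; fixed.
Sat(A[(p ∨ r) U EX ¬p]) = {s1, s2, s3, s4, s5, s6, s7}
s0 ∉ Sat(A[(p ∨ r) U EX ¬p]) = {s1, s2, s3, s4, s5, s6, s7}, so the formula does not hold at s0.

No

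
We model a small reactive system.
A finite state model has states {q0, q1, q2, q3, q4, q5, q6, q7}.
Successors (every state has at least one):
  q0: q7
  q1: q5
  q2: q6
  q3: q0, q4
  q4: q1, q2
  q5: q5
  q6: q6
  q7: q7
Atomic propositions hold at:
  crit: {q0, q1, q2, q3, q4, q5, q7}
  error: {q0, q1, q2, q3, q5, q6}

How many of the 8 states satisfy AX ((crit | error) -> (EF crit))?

Sat(crit | error) = {q0, q1, q2, q3, q4, q5, q6, q7}
EF crit: least fixpoint, start Z0 = {q0, q1, q2, q3, q4, q5, q7}, add states with some successor in Z. Already a fixed point.
Sat(EF crit) = {q0, q1, q2, q3, q4, q5, q7}
Sat((crit | error) -> (EF crit)) = {q0, q1, q2, q3, q4, q5, q7}
Sat(AX ((crit | error) -> (EF crit))) = {s : every successor in {q0, q1, q2, q3, q4, q5, q7}} = {q0, q1, q3, q4, q5, q7}
|Sat(AX ((crit | error) -> (EF crit)))| = |{q0, q1, q3, q4, q5, q7}| = 6.

6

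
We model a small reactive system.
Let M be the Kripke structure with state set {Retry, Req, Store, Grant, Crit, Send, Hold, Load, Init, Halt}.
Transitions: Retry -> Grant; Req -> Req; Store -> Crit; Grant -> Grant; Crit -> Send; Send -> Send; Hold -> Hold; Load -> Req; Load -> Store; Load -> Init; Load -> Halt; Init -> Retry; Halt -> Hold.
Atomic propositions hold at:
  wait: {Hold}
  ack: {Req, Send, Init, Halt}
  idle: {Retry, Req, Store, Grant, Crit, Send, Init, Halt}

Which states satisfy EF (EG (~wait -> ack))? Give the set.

Sat(~wait) = {Retry, Req, Store, Grant, Crit, Send, Load, Init, Halt}
Sat(~wait -> ack) = {Req, Send, Hold, Init, Halt}
EG (~wait -> ack): greatest fixpoint, start Z0 = {Req, Send, Hold, Init, Halt}, keep only states in Sat with some successor in Z. Z1 = {Req, Send, Hold, Halt}; fixed.
Sat(EG (~wait -> ack)) = {Req, Send, Hold, Halt}
EF (EG (~wait -> ack)): least fixpoint, start Z0 = {Req, Send, Hold, Halt}, add states with some successor in Z. Z1 = {Req, Crit, Send, Hold, Load, Halt}; Z2 = {Req, Store, Crit, Send, Hold, Load, Halt}; fixed.
Sat(EF (EG (~wait -> ack))) = {Req, Store, Crit, Send, Hold, Load, Halt}

{Req, Store, Crit, Send, Hold, Load, Halt}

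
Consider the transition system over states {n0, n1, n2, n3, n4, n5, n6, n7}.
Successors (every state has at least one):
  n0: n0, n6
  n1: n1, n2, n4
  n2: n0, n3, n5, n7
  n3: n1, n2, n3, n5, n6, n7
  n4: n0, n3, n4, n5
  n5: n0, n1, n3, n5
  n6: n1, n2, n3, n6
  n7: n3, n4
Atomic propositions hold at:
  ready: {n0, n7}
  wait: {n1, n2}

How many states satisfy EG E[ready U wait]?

1

E[ready U wait]: least fixpoint, start Z0 = Sat(wait) = {n1, n2}, add states in Sat(ready) with some successor in Z. Already a fixed point.
Sat(E[ready U wait]) = {n1, n2}
EG E[ready U wait]: greatest fixpoint, start Z0 = {n1, n2}, keep only states in Sat with some successor in Z. Z1 = {n1}; fixed.
Sat(EG E[ready U wait]) = {n1}
|Sat(EG E[ready U wait])| = |{n1}| = 1.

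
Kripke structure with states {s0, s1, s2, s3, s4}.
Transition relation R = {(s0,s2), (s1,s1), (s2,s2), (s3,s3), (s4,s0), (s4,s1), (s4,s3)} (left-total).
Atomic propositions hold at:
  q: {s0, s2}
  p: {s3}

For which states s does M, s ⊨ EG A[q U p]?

A[q U p]: least fixpoint, start Z0 = Sat(p) = {s3}, add states in Sat(q) with every successor in Z. Already a fixed point.
Sat(A[q U p]) = {s3}
EG A[q U p]: greatest fixpoint, start Z0 = {s3}, keep only states in Sat with some successor in Z. Already a fixed point.
Sat(EG A[q U p]) = {s3}

{s3}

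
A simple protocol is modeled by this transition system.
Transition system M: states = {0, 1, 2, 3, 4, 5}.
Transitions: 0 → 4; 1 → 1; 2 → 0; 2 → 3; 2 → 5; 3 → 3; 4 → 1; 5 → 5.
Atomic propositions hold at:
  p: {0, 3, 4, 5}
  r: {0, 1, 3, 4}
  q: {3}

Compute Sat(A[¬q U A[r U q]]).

{3}

Sat(¬q) = {0, 1, 2, 4, 5}
A[r U q]: least fixpoint, start Z0 = Sat(q) = {3}, add states in Sat(r) with every successor in Z. Already a fixed point.
Sat(A[r U q]) = {3}
A[¬q U A[r U q]]: least fixpoint, start Z0 = Sat(A[r U q]) = {3}, add states in Sat(¬q) with every successor in Z. Already a fixed point.
Sat(A[¬q U A[r U q]]) = {3}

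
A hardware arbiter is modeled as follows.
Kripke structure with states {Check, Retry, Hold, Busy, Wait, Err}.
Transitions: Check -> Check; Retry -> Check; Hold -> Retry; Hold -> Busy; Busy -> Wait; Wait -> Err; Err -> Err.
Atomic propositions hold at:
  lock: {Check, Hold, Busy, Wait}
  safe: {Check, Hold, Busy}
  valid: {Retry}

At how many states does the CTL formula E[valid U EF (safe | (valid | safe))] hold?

4

Sat(valid | safe) = {Check, Retry, Hold, Busy}
Sat(safe | (valid | safe)) = {Check, Retry, Hold, Busy}
EF (safe | (valid | safe)): least fixpoint, start Z0 = {Check, Retry, Hold, Busy}, add states with some successor in Z. Already a fixed point.
Sat(EF (safe | (valid | safe))) = {Check, Retry, Hold, Busy}
E[valid U EF (safe | (valid | safe))]: least fixpoint, start Z0 = Sat(EF (safe | (valid | safe))) = {Check, Retry, Hold, Busy}, add states in Sat(valid) with some successor in Z. Already a fixed point.
Sat(E[valid U EF (safe | (valid | safe))]) = {Check, Retry, Hold, Busy}
|Sat(E[valid U EF (safe | (valid | safe))])| = |{Check, Retry, Hold, Busy}| = 4.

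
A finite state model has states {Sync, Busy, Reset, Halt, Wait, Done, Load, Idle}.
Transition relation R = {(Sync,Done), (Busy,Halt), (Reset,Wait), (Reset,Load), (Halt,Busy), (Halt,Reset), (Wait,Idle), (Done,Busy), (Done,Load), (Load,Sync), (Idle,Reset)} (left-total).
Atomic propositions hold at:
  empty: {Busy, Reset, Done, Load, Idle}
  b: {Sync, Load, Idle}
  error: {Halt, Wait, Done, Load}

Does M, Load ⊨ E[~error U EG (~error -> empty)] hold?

Sat(~error) = {Sync, Busy, Reset, Idle}
Sat(~error -> empty) = {Busy, Reset, Halt, Wait, Done, Load, Idle}
EG (~error -> empty): greatest fixpoint, start Z0 = {Busy, Reset, Halt, Wait, Done, Load, Idle}, keep only states in Sat with some successor in Z. Z1 = {Busy, Reset, Halt, Wait, Done, Idle}; fixed.
Sat(EG (~error -> empty)) = {Busy, Reset, Halt, Wait, Done, Idle}
E[~error U EG (~error -> empty)]: least fixpoint, start Z0 = Sat(EG (~error -> empty)) = {Busy, Reset, Halt, Wait, Done, Idle}, add states in Sat(~error) with some successor in Z. Z1 = {Sync, Busy, Reset, Halt, Wait, Done, Idle}; fixed.
Sat(E[~error U EG (~error -> empty)]) = {Sync, Busy, Reset, Halt, Wait, Done, Idle}
Load ∉ Sat(E[~error U EG (~error -> empty)]) = {Sync, Busy, Reset, Halt, Wait, Done, Idle}, so the formula does not hold at Load.

No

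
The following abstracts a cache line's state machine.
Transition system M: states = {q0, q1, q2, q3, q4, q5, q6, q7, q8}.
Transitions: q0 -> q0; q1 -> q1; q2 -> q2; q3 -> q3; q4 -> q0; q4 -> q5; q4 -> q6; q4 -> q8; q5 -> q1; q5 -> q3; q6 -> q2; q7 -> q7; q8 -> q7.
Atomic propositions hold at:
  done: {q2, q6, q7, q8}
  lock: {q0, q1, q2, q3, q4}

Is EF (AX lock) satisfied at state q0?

Yes

Sat(AX lock) = {s : every successor in {q0, q1, q2, q3, q4}} = {q0, q1, q2, q3, q5, q6}
EF (AX lock): least fixpoint, start Z0 = {q0, q1, q2, q3, q5, q6}, add states with some successor in Z. Z1 = {q0, q1, q2, q3, q4, q5, q6}; fixed.
Sat(EF (AX lock)) = {q0, q1, q2, q3, q4, q5, q6}
q0 ∈ Sat(EF (AX lock)) = {q0, q1, q2, q3, q4, q5, q6}, so the formula holds at q0.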